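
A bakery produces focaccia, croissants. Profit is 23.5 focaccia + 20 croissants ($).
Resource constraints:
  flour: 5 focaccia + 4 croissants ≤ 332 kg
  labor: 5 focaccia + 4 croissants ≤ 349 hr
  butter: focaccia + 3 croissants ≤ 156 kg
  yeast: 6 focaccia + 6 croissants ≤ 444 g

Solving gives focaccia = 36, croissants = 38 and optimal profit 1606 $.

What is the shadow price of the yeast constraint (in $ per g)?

1

At the optimum: flour uses 332 of 332 (binding); labor uses 332 of 349 (slack = 17); butter uses 150 of 156 (slack = 6); yeast uses 444 of 444 (binding).
Since labor, butter are not tight, their duals are 0.
The binding rows give the dual system: 5·y_flour + 6·y_yeast = 23.5 and 4·y_flour + 6·y_yeast = 20.
This yields shadow prices y_flour = 3.5, y_yeast = 1.
Shadow price of yeast = 1.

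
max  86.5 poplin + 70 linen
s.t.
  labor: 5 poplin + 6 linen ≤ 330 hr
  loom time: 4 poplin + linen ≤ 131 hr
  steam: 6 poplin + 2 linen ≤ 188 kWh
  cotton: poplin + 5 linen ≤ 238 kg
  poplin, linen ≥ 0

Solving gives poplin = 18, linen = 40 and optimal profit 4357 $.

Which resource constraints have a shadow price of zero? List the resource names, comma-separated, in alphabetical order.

cotton, loom time

labor: 330/330 (binding)
loom time: 112/131 (slack 19)
steam: 188/188 (binding)
cotton: 218/238 (slack 20)
By complementary slackness, a constraint with positive slack has shadow price 0 → cotton, loom time.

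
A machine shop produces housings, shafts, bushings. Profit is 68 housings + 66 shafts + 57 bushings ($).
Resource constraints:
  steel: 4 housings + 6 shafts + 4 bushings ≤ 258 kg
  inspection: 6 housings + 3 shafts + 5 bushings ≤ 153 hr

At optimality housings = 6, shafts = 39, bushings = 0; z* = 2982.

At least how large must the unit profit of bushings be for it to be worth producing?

62

Both steel and inspection are binding at x*.
Dual feasibility on the basic columns requires 4·y_steel + 6·y_inspection = 68, 6·y_steel + 3·y_inspection = 66.
Solving: y_steel = 8, y_inspection = 6.
bushings enters the basis when its profit ≥ yᵀa₃ = 8·4 + 6·5 = 62.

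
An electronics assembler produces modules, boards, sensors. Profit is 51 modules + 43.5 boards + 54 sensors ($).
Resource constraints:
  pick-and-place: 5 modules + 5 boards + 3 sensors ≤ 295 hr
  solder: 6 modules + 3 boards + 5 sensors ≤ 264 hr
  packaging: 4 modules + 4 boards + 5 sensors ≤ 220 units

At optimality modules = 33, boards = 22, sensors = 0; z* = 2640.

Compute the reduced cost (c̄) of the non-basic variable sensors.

Binding: solder and packaging. Non-binding: pick-and-place (20 unused).
Slack constraints have shadow price 0 (complementary slackness).
From A_Bᵀ y = c: 6·y_solder + 4·y_packaging = 51; 3·y_solder + 4·y_packaging = 43.5.
This yields shadow prices y_solder = 2.5, y_packaging = 9.
Reduced cost of sensors: c₃ − yᵀa₃ = 54 − (2.5·5 + 9·5) = 54 − 57.5 = -3.5.

-3.5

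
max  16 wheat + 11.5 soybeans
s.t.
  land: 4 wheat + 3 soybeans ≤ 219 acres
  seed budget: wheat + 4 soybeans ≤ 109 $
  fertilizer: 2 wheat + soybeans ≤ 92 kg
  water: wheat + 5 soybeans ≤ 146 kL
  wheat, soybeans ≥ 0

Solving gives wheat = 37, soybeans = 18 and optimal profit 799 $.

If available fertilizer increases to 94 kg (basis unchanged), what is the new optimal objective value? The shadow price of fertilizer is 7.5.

Δb = 2, so new z* = 799 + (7.5)·(2) = 799 + 15 = 814.

814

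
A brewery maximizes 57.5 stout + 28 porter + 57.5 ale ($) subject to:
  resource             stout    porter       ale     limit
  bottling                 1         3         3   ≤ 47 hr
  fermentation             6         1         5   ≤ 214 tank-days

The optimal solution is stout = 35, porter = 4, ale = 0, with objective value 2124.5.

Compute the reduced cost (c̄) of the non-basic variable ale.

At the optimum: bottling uses 47 of 47 (binding); fermentation uses 214 of 214 (binding).
From A_Bᵀ y = c: 1·y_bottling + 6·y_fermentation = 57.5; 3·y_bottling + 1·y_fermentation = 28.
→ y_bottling = 6.5 and y_fermentation = 8.5.
Reduced cost of ale: c₃ − yᵀa₃ = 57.5 − (6.5·3 + 8.5·5) = 57.5 − 62 = -4.5.

-4.5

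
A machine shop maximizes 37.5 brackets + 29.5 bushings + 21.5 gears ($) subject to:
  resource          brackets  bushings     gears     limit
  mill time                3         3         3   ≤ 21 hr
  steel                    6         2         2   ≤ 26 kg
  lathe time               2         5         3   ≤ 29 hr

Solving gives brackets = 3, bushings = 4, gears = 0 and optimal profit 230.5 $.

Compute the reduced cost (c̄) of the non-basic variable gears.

Binding: mill time and steel. Non-binding: lathe time (3 unused).
By complementary slackness, y = 0 for the non-binding constraint.
The binding rows give the dual system: 3·y_mill time + 6·y_steel = 37.5 and 3·y_mill time + 2·y_steel = 29.5.
→ y_mill time = 8.5 and y_steel = 2.
Reduced cost of gears: c₃ − yᵀa₃ = 21.5 − (8.5·3 + 2·2) = 21.5 − 29.5 = -8.

-8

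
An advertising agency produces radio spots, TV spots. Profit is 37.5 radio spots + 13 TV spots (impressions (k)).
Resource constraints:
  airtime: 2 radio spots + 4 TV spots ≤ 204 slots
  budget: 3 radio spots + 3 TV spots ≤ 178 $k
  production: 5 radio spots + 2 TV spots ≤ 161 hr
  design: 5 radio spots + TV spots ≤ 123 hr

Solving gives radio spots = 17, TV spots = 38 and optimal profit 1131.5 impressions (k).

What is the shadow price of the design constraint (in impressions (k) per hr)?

2

Check each constraint at x*: airtime 186/204 (slack 18); budget 165/178 (slack 13); production 161/161 (tight); design 123/123 (tight).
Since airtime, budget are not tight, their duals are 0.
From A_Bᵀ y = c: 5·y_production + 5·y_design = 37.5; 2·y_production + 1·y_design = 13.
→ y_production = 5.5 and y_design = 2.
Shadow price of design = 2.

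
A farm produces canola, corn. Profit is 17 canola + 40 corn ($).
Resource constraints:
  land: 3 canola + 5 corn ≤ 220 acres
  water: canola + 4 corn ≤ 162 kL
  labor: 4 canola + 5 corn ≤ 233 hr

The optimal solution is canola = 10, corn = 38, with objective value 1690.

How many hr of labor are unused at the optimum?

3

labor used = 4·10 + 5·38 = 230; slack = 233 − 230 = 3.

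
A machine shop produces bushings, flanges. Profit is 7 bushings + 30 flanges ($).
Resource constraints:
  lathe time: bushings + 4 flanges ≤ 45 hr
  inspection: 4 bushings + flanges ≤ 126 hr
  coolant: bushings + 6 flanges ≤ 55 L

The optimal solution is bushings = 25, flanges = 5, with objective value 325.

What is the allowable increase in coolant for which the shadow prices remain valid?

Binding constraints: lathe time, coolant. The basis is B = [[1,4],[1,6]] with det 2.
Per unit increase in coolant, x* moves by d = (-2, 0.5).
The basis stays optimal until bushings reaches 0; allowable increase = 12.5 L.

12.5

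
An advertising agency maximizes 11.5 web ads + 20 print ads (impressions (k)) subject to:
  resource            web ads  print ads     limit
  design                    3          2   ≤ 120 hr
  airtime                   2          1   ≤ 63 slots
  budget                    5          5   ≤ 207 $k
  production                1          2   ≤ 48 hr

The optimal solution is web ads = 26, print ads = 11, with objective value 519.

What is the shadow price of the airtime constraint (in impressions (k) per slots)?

1

Check each constraint at x*: design 100/120 (slack 20); airtime 63/63 (tight); budget 185/207 (slack 22); production 48/48 (tight).
Slack constraints have shadow price 0 (complementary slackness).
From A_Bᵀ y = c: 2·y_airtime + 1·y_production = 11.5; 1·y_airtime + 2·y_production = 20.
Solving: y_airtime = 1, y_production = 9.5.
Shadow price of airtime = 1.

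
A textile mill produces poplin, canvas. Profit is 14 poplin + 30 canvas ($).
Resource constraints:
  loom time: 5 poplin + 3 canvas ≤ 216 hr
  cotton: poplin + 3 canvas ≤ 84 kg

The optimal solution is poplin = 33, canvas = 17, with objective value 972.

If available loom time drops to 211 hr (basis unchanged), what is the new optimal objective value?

967

Check each constraint at x*: loom time 216/216 (tight); cotton 84/84 (tight).
Dual feasibility on the basic columns requires 5·y_loom time + 1·y_cotton = 14, 3·y_loom time + 3·y_cotton = 30.
This yields shadow prices y_loom time = 1, y_cotton = 9.
Δz = y_loom time·Δb = 1 × (-5) = -5, so new z* = 972 − 5 = 967.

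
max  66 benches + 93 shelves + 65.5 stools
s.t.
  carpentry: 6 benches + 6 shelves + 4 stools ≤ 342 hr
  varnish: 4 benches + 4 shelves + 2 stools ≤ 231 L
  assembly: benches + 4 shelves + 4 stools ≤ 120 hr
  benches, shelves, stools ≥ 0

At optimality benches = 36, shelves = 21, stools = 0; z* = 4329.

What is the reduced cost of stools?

Check each constraint at x*: carpentry 342/342 (tight); varnish 228/231 (slack 3); assembly 120/120 (tight).
By complementary slackness, y = 0 for the non-binding constraint.
From A_Bᵀ y = c: 6·y_carpentry + 1·y_assembly = 66; 6·y_carpentry + 4·y_assembly = 93.
This yields shadow prices y_carpentry = 9.5, y_assembly = 9.
Reduced cost of stools: c₃ − yᵀa₃ = 65.5 − (9.5·4 + 9·4) = 65.5 − 74 = -8.5.

-8.5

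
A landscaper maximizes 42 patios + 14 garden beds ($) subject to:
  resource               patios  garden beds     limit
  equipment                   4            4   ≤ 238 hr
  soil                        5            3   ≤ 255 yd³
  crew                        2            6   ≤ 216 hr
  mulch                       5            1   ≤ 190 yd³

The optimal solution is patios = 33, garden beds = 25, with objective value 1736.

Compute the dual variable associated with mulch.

8

Binding: crew and mulch. Non-binding: equipment (6 unused), soil (15 unused).
Slack constraints have shadow price 0 (complementary slackness).
Dual feasibility on the basic columns requires 2·y_crew + 5·y_mulch = 42, 6·y_crew + 1·y_mulch = 14.
This yields shadow prices y_crew = 1, y_mulch = 8.
Shadow price of mulch = 8.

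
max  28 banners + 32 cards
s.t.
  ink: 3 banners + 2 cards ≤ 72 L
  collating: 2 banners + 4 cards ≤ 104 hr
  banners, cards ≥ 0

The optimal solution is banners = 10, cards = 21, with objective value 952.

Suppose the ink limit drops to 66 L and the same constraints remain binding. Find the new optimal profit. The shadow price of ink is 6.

916

Δb = -6, so new z* = 952 + (6)·(-6) = 952 − 36 = 916.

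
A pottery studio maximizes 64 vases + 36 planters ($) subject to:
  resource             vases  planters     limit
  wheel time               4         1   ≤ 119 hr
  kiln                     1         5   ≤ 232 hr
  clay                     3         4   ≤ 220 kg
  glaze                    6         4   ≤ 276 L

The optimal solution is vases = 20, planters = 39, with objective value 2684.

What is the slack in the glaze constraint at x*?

0

glaze used = 6·20 + 4·39 = 276; slack = 276 − 276 = 0.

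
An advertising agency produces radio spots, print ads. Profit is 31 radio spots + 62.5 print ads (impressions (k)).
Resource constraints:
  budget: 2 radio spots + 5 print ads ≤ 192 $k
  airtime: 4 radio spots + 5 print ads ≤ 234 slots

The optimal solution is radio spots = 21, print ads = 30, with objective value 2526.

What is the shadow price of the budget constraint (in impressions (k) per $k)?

At the optimum: budget uses 192 of 192 (binding); airtime uses 234 of 234 (binding).
From A_Bᵀ y = c: 2·y_budget + 4·y_airtime = 31; 5·y_budget + 5·y_airtime = 62.5.
→ y_budget = 9.5 and y_airtime = 3.
Shadow price of budget = 9.5.

9.5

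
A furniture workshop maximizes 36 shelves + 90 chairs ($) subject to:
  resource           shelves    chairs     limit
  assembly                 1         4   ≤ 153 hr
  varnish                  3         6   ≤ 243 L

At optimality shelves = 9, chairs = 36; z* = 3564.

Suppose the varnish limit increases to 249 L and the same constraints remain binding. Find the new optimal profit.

3618

Check each constraint at x*: assembly 153/153 (tight); varnish 243/243 (tight).
Dual feasibility on the basic columns requires 1·y_assembly + 3·y_varnish = 36, 4·y_assembly + 6·y_varnish = 90.
Solving: y_assembly = 9, y_varnish = 9.
Δz = y_varnish·Δb = 9 × (6) = 54, so new z* = 3564 + 54 = 3618.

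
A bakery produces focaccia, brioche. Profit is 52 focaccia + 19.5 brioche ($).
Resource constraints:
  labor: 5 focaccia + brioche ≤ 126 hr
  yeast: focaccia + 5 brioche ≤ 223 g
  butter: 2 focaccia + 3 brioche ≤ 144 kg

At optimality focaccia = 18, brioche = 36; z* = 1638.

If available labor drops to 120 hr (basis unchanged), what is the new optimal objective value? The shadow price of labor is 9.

Δb = -6, so new z* = 1638 + (9)·(-6) = 1638 − 54 = 1584.

1584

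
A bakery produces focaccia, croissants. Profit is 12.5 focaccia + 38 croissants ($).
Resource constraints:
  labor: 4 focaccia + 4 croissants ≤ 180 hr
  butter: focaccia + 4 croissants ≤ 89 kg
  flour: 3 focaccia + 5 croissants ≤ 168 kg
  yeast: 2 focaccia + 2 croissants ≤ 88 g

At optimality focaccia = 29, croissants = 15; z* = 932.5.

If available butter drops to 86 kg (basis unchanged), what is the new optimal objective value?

Binding: butter and yeast. Non-binding: labor (4 unused), flour (6 unused).
Slack constraints have shadow price 0 (complementary slackness).
The binding rows give the dual system: 1·y_butter + 2·y_yeast = 12.5 and 4·y_butter + 2·y_yeast = 38.
This yields shadow prices y_butter = 8.5, y_yeast = 2.
Δz = y_butter·Δb = 8.5 × (-3) = -25.5, so new z* = 932.5 − 25.5 = 907.

907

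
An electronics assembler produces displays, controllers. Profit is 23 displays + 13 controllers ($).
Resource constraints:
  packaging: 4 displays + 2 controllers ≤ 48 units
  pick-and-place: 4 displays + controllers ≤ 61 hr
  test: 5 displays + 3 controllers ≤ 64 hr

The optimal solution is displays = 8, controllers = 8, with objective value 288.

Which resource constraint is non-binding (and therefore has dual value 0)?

pick-and-place

packaging: 48/48 (binding)
pick-and-place: 40/61 (slack 21)
test: 64/64 (binding)
By complementary slackness, a constraint with positive slack has shadow price 0 → pick-and-place.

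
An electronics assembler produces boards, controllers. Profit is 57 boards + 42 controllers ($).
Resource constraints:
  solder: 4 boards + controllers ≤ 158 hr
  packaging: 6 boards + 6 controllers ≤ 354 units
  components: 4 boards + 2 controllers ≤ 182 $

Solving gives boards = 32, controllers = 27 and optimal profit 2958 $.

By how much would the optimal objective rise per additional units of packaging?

4.5

Binding: packaging and components. Non-binding: solder (3 unused).
Slack constraints have shadow price 0 (complementary slackness).
The binding rows give the dual system: 6·y_packaging + 4·y_components = 57 and 6·y_packaging + 2·y_components = 42.
→ y_packaging = 4.5 and y_components = 7.5.
Shadow price of packaging = 4.5.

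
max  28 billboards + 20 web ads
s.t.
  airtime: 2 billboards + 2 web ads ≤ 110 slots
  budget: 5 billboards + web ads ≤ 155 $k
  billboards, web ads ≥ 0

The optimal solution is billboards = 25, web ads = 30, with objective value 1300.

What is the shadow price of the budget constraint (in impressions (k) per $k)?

2

Both airtime and budget are binding at x*.
From A_Bᵀ y = c: 2·y_airtime + 5·y_budget = 28; 2·y_airtime + 1·y_budget = 20.
Solving: y_airtime = 9, y_budget = 2.
Shadow price of budget = 2.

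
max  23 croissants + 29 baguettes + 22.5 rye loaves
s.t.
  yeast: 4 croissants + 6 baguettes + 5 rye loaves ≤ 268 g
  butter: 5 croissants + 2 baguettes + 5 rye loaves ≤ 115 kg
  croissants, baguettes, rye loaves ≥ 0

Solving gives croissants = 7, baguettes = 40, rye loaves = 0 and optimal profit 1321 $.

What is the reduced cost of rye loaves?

-5

Both yeast and butter are binding at x*.
From A_Bᵀ y = c: 4·y_yeast + 5·y_butter = 23; 6·y_yeast + 2·y_butter = 29.
→ y_yeast = 4.5 and y_butter = 1.
Reduced cost of rye loaves: c₃ − yᵀa₃ = 22.5 − (4.5·5 + 1·5) = 22.5 − 27.5 = -5.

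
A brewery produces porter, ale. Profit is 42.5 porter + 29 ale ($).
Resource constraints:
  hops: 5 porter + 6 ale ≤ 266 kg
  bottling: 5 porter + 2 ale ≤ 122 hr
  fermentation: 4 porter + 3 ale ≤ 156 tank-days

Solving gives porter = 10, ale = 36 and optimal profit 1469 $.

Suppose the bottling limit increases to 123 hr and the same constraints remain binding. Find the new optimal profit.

Binding: hops and bottling. Non-binding: fermentation (8 unused).
Slack constraints have shadow price 0 (complementary slackness).
From A_Bᵀ y = c: 5·y_hops + 5·y_bottling = 42.5; 6·y_hops + 2·y_bottling = 29.
This yields shadow prices y_hops = 3, y_bottling = 5.5.
Δz = y_bottling·Δb = 5.5 × (1) = 5.5, so new z* = 1469 + 5.5 = 1474.5.

1474.5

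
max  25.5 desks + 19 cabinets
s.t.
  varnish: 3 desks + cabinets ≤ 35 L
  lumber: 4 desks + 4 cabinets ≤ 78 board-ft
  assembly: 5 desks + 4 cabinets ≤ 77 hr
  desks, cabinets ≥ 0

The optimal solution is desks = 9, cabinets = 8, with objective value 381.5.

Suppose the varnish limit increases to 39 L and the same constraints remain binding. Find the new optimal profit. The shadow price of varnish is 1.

Δb = 4, so new z* = 381.5 + (1)·(4) = 381.5 + 4 = 385.5.

385.5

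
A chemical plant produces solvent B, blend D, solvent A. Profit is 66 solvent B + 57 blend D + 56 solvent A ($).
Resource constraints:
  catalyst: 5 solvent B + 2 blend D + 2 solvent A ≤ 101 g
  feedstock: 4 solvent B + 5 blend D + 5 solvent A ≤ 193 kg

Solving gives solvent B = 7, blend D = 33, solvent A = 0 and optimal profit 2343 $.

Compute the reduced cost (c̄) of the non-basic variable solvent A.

-1

At the optimum: catalyst uses 101 of 101 (binding); feedstock uses 193 of 193 (binding).
The binding rows give the dual system: 5·y_catalyst + 4·y_feedstock = 66 and 2·y_catalyst + 5·y_feedstock = 57.
This yields shadow prices y_catalyst = 6, y_feedstock = 9.
Reduced cost of solvent A: c₃ − yᵀa₃ = 56 − (6·2 + 9·5) = 56 − 57 = -1.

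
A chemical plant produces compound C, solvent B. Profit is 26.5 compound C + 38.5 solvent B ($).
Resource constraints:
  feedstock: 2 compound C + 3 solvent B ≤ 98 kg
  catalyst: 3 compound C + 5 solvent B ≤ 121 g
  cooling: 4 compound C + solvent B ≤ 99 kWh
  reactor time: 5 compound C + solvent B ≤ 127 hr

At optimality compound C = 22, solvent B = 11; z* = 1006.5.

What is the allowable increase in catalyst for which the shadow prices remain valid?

35.7

Binding constraints: catalyst, cooling. The basis is B = [[3,5],[4,1]] with det -17.
Per unit increase in catalyst, x* moves by d = (-0.0588, 0.2353).
The basis stays optimal until feedstock becomes binding; allowable increase = 35.7 g.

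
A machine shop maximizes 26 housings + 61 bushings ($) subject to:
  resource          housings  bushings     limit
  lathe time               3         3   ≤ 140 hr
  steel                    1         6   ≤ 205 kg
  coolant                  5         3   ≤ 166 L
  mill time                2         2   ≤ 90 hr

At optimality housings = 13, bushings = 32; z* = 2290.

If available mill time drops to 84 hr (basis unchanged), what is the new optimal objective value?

At the optimum: lathe time uses 135 of 140 (slack = 5); steel uses 205 of 205 (binding); coolant uses 161 of 166 (slack = 5); mill time uses 90 of 90 (binding).
By complementary slackness, y = 0 for the non-binding constraints.
Dual feasibility on the basic columns requires 1·y_steel + 2·y_mill time = 26, 6·y_steel + 2·y_mill time = 61.
→ y_steel = 7 and y_mill time = 9.5.
Δz = y_mill time·Δb = 9.5 × (-6) = -57, so new z* = 2290 − 57 = 2233.

2233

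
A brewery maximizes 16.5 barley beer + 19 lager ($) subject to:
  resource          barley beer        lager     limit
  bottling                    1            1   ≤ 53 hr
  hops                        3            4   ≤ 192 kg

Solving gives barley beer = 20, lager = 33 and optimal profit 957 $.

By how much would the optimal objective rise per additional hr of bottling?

Check each constraint at x*: bottling 53/53 (tight); hops 192/192 (tight).
From A_Bᵀ y = c: 1·y_bottling + 3·y_hops = 16.5; 1·y_bottling + 4·y_hops = 19.
Solving: y_bottling = 9, y_hops = 2.5.
Shadow price of bottling = 9.

9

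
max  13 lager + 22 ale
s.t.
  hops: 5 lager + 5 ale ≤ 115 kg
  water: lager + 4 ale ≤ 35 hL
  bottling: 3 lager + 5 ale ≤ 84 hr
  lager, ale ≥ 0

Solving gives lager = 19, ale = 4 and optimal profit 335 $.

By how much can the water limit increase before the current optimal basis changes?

Binding constraints: hops, water. The basis is B = [[5,5],[1,4]] with det 15.
Per unit increase in water, x* moves by d = (-0.3333, 0.3333).
The basis stays optimal until bottling becomes binding; allowable increase = 10.5 hL.

10.5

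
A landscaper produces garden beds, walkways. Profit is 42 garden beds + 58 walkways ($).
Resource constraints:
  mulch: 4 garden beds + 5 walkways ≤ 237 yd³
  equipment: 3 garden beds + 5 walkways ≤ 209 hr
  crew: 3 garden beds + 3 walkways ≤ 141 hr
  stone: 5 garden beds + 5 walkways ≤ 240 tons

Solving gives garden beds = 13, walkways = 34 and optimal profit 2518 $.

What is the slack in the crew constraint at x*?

0

crew used = 3·13 + 3·34 = 141; slack = 141 − 141 = 0.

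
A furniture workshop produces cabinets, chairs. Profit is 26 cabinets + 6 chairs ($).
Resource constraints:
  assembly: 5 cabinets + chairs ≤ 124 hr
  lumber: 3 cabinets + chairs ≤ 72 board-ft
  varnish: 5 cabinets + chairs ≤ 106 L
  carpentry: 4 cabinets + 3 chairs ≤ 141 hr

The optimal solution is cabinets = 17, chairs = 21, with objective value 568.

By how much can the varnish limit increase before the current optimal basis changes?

14

Binding constraints: lumber, varnish. The basis is B = [[3,1],[5,1]] with det -2.
Per unit increase in varnish, x* moves by d = (0.5, -1.5).
The basis stays optimal until chairs reaches 0; allowable increase = 14 L.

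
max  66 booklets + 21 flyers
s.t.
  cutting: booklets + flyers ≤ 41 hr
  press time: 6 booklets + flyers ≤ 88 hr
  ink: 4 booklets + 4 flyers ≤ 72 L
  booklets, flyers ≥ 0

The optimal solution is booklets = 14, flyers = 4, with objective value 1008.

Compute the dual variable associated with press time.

9

At the optimum: cutting uses 18 of 41 (slack = 23); press time uses 88 of 88 (binding); ink uses 72 of 72 (binding).
By complementary slackness, y = 0 for the non-binding constraint.
Dual feasibility on the basic columns requires 6·y_press time + 4·y_ink = 66, 1·y_press time + 4·y_ink = 21.
This yields shadow prices y_press time = 9, y_ink = 3.
Shadow price of press time = 9.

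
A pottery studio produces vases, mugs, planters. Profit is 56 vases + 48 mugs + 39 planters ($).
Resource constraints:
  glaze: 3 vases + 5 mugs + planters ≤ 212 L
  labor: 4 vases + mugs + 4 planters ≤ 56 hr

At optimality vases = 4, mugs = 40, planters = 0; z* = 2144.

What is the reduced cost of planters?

-1

Check each constraint at x*: glaze 212/212 (tight); labor 56/56 (tight).
From A_Bᵀ y = c: 3·y_glaze + 4·y_labor = 56; 5·y_glaze + 1·y_labor = 48.
Solving: y_glaze = 8, y_labor = 8.
Reduced cost of planters: c₃ − yᵀa₃ = 39 − (8·1 + 8·4) = 39 − 40 = -1.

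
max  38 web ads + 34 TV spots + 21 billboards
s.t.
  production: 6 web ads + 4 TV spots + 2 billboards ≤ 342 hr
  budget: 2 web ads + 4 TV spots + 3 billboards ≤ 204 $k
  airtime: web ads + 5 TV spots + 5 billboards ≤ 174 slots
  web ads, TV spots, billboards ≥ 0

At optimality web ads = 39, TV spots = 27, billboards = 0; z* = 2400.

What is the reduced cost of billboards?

-1

At the optimum: production uses 342 of 342 (binding); budget uses 186 of 204 (slack = 18); airtime uses 174 of 174 (binding).
By complementary slackness, y = 0 for the non-binding constraint.
Dual feasibility on the basic columns requires 6·y_production + 1·y_airtime = 38, 4·y_production + 5·y_airtime = 34.
→ y_production = 6 and y_airtime = 2.
Reduced cost of billboards: c₃ − yᵀa₃ = 21 − (6·2 + 2·5) = 21 − 22 = -1.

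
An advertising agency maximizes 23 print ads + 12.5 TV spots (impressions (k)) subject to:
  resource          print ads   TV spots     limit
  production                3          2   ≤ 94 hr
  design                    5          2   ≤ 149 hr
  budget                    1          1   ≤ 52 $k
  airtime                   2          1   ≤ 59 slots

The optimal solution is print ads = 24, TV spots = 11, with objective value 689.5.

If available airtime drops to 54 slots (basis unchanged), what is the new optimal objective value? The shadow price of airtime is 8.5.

Δb = -5, so new z* = 689.5 + (8.5)·(-5) = 689.5 − 42.5 = 647.

647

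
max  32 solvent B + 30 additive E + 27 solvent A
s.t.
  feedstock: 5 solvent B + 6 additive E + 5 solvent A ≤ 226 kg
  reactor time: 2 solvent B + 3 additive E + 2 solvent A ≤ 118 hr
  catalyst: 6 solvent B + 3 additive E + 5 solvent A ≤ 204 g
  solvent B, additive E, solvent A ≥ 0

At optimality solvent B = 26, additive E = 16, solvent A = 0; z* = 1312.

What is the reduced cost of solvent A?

Check each constraint at x*: feedstock 226/226 (tight); reactor time 100/118 (slack 18); catalyst 204/204 (tight).
Since reactor time is not tight, its dual is 0.
Dual feasibility on the basic columns requires 5·y_feedstock + 6·y_catalyst = 32, 6·y_feedstock + 3·y_catalyst = 30.
This yields shadow prices y_feedstock = 4, y_catalyst = 2.
Reduced cost of solvent A: c₃ − yᵀa₃ = 27 − (4·5 + 2·5) = 27 − 30 = -3.

-3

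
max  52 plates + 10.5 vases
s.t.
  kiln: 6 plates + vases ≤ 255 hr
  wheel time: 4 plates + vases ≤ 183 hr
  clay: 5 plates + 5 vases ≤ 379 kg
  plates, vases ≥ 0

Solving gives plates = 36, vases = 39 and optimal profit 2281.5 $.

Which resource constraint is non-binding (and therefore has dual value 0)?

clay

kiln: 255/255 (binding)
wheel time: 183/183 (binding)
clay: 375/379 (slack 4)
By complementary slackness, a constraint with positive slack has shadow price 0 → clay.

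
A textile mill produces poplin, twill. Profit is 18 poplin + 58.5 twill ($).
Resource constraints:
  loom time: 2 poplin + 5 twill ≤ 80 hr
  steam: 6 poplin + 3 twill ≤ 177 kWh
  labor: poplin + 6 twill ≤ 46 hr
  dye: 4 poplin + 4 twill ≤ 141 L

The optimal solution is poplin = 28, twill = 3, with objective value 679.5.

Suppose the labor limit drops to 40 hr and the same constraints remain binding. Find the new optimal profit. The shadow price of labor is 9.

625.5

Δb = -6, so new z* = 679.5 + (9)·(-6) = 679.5 − 54 = 625.5.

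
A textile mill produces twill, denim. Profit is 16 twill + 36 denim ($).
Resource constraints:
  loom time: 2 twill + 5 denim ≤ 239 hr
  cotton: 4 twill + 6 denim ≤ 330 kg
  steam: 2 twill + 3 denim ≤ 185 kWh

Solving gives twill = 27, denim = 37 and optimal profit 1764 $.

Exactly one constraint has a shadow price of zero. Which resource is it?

steam

loom time: 239/239 (binding)
cotton: 330/330 (binding)
steam: 165/185 (slack 20)
By complementary slackness, a constraint with positive slack has shadow price 0 → steam.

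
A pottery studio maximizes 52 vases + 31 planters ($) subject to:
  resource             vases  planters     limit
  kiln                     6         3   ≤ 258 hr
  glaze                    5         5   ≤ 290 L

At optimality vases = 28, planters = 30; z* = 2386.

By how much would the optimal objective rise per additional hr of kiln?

Check each constraint at x*: kiln 258/258 (tight); glaze 290/290 (tight).
From A_Bᵀ y = c: 6·y_kiln + 5·y_glaze = 52; 3·y_kiln + 5·y_glaze = 31.
→ y_kiln = 7 and y_glaze = 2.
Shadow price of kiln = 7.

7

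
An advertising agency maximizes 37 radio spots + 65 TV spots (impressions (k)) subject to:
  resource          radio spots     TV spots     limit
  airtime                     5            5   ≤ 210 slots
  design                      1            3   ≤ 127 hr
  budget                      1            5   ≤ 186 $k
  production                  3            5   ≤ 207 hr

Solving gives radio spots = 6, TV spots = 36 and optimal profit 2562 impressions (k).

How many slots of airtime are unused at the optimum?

airtime used = 5·6 + 5·36 = 210; slack = 210 − 210 = 0.

0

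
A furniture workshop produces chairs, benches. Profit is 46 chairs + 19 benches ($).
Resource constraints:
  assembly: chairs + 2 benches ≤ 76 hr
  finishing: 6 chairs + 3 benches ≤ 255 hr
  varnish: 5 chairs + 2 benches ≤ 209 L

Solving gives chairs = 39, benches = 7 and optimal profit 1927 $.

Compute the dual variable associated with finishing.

1

At the optimum: assembly uses 53 of 76 (slack = 23); finishing uses 255 of 255 (binding); varnish uses 209 of 209 (binding).
By complementary slackness, y = 0 for the non-binding constraint.
The binding rows give the dual system: 6·y_finishing + 5·y_varnish = 46 and 3·y_finishing + 2·y_varnish = 19.
This yields shadow prices y_finishing = 1, y_varnish = 8.
Shadow price of finishing = 1.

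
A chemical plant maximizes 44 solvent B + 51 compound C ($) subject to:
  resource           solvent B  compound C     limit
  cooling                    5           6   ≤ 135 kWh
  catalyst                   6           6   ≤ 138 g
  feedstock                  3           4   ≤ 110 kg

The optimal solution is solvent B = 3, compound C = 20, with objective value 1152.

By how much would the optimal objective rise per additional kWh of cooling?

7

Check each constraint at x*: cooling 135/135 (tight); catalyst 138/138 (tight); feedstock 89/110 (slack 21).
Slack constraints have shadow price 0 (complementary slackness).
Dual feasibility on the basic columns requires 5·y_cooling + 6·y_catalyst = 44, 6·y_cooling + 6·y_catalyst = 51.
Solving: y_cooling = 7, y_catalyst = 1.5.
Shadow price of cooling = 7.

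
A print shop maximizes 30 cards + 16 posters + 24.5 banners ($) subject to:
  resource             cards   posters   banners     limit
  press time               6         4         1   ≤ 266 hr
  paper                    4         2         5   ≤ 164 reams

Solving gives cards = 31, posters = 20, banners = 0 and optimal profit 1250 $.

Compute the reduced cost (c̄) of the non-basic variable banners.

Check each constraint at x*: press time 266/266 (tight); paper 164/164 (tight).
From A_Bᵀ y = c: 6·y_press time + 4·y_paper = 30; 4·y_press time + 2·y_paper = 16.
→ y_press time = 1 and y_paper = 6.
Reduced cost of banners: c₃ − yᵀa₃ = 24.5 − (1·1 + 6·5) = 24.5 − 31 = -6.5.

-6.5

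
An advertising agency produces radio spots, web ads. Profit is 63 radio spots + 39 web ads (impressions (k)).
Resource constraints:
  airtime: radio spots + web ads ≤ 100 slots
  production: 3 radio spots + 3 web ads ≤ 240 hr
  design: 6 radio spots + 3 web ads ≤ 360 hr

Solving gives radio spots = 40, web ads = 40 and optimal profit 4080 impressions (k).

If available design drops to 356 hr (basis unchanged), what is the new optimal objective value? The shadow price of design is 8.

4048

Δb = -4, so new z* = 4080 + (8)·(-4) = 4080 − 32 = 4048.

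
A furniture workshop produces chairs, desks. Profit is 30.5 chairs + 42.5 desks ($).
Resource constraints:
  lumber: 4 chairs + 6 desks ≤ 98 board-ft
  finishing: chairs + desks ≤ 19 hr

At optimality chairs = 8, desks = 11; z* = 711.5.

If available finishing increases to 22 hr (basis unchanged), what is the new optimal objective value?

731

Both lumber and finishing are binding at x*.
From A_Bᵀ y = c: 4·y_lumber + 1·y_finishing = 30.5; 6·y_lumber + 1·y_finishing = 42.5.
→ y_lumber = 6 and y_finishing = 6.5.
Δz = y_finishing·Δb = 6.5 × (3) = 19.5, so new z* = 711.5 + 19.5 = 731.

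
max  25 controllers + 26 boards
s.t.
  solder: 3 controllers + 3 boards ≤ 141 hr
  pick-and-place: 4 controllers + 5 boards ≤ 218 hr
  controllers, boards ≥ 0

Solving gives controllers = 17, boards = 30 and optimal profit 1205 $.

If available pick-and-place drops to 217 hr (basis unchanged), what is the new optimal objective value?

1204

Check each constraint at x*: solder 141/141 (tight); pick-and-place 218/218 (tight).
The binding rows give the dual system: 3·y_solder + 4·y_pick-and-place = 25 and 3·y_solder + 5·y_pick-and-place = 26.
→ y_solder = 7 and y_pick-and-place = 1.
Δz = y_pick-and-place·Δb = 1 × (-1) = -1, so new z* = 1205 − 1 = 1204.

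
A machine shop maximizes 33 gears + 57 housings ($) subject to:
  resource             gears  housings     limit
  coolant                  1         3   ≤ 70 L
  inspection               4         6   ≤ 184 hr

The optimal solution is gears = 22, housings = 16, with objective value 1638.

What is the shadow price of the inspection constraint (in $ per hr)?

7

At the optimum: coolant uses 70 of 70 (binding); inspection uses 184 of 184 (binding).
Dual feasibility on the basic columns requires 1·y_coolant + 4·y_inspection = 33, 3·y_coolant + 6·y_inspection = 57.
Solving: y_coolant = 5, y_inspection = 7.
Shadow price of inspection = 7.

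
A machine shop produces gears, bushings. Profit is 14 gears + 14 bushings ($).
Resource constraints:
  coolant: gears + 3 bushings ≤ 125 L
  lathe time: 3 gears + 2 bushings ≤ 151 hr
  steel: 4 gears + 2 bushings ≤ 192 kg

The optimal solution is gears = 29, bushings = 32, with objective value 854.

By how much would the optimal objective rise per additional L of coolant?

2

At the optimum: coolant uses 125 of 125 (binding); lathe time uses 151 of 151 (binding); steel uses 180 of 192 (slack = 12).
Since steel is not tight, its dual is 0.
Dual feasibility on the basic columns requires 1·y_coolant + 3·y_lathe time = 14, 3·y_coolant + 2·y_lathe time = 14.
This yields shadow prices y_coolant = 2, y_lathe time = 4.
Shadow price of coolant = 2.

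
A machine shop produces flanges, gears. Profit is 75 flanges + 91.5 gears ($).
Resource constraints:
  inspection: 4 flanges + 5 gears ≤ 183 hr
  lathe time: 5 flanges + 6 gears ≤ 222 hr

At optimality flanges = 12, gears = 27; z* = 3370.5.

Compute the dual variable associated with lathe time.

Both inspection and lathe time are binding at x*.
From A_Bᵀ y = c: 4·y_inspection + 5·y_lathe time = 75; 5·y_inspection + 6·y_lathe time = 91.5.
Solving: y_inspection = 7.5, y_lathe time = 9.
Shadow price of lathe time = 9.

9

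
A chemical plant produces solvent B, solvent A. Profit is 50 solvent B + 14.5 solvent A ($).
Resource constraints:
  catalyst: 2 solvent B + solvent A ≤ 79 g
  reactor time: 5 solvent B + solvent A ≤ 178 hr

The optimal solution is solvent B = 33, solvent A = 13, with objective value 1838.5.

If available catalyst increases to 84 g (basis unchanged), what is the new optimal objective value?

1876

Check each constraint at x*: catalyst 79/79 (tight); reactor time 178/178 (tight).
Dual feasibility on the basic columns requires 2·y_catalyst + 5·y_reactor time = 50, 1·y_catalyst + 1·y_reactor time = 14.5.
→ y_catalyst = 7.5 and y_reactor time = 7.
Δz = y_catalyst·Δb = 7.5 × (5) = 37.5, so new z* = 1838.5 + 37.5 = 1876.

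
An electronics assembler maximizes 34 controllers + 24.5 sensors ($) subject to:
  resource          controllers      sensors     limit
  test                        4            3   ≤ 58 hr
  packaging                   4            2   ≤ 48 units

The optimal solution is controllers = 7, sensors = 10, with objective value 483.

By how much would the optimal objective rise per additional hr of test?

Both test and packaging are binding at x*.
The binding rows give the dual system: 4·y_test + 4·y_packaging = 34 and 3·y_test + 2·y_packaging = 24.5.
Solving: y_test = 7.5, y_packaging = 1.
Shadow price of test = 7.5.

7.5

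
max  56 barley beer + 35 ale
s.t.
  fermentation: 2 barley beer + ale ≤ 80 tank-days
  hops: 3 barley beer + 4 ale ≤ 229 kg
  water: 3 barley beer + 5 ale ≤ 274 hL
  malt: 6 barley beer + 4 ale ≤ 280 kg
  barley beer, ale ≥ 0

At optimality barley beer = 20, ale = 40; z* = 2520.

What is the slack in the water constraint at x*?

water used = 3·20 + 5·40 = 260; slack = 274 − 260 = 14.

14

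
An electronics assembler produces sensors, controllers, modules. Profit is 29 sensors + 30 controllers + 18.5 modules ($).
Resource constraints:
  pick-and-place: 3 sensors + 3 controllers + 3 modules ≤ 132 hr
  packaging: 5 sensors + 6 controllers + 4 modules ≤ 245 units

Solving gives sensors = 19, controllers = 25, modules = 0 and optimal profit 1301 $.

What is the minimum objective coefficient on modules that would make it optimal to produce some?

At the optimum: pick-and-place uses 132 of 132 (binding); packaging uses 245 of 245 (binding).
From A_Bᵀ y = c: 3·y_pick-and-place + 5·y_packaging = 29; 3·y_pick-and-place + 6·y_packaging = 30.
Solving: y_pick-and-place = 8, y_packaging = 1.
modules enters the basis when its profit ≥ yᵀa₃ = 8·3 + 1·4 = 28.

28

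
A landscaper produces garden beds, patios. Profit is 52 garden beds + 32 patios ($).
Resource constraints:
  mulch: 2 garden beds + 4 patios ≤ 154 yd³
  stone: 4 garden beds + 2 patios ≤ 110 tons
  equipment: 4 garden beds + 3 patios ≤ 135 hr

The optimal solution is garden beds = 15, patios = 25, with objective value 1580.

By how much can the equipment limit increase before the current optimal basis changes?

8

Binding constraints: stone, equipment. The basis is B = [[4,2],[4,3]] with det 4.
Per unit increase in equipment, x* moves by d = (-0.5, 1).
The basis stays optimal until mulch becomes binding; allowable increase = 8 hr.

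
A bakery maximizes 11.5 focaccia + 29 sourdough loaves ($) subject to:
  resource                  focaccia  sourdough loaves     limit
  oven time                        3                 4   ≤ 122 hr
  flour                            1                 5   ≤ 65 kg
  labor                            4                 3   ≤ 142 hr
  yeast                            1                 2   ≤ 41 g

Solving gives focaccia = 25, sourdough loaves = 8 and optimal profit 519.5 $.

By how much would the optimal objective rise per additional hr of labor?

0

Binding: flour and yeast. Non-binding: oven time (15 unused), labor (18 unused).
Since oven time, labor are not tight, their duals are 0.
The binding rows give the dual system: 1·y_flour + 1·y_yeast = 11.5 and 5·y_flour + 2·y_yeast = 29.
→ y_flour = 2 and y_yeast = 9.5.
Shadow price of labor = 0.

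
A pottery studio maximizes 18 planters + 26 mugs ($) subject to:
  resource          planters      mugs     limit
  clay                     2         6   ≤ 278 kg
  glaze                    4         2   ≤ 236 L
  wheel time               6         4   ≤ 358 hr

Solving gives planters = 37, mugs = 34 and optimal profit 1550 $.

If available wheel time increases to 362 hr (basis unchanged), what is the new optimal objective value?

Check each constraint at x*: clay 278/278 (tight); glaze 216/236 (slack 20); wheel time 358/358 (tight).
By complementary slackness, y = 0 for the non-binding constraint.
Dual feasibility on the basic columns requires 2·y_clay + 6·y_wheel time = 18, 6·y_clay + 4·y_wheel time = 26.
Solving: y_clay = 3, y_wheel time = 2.
Δz = y_wheel time·Δb = 2 × (4) = 8, so new z* = 1550 + 8 = 1558.

1558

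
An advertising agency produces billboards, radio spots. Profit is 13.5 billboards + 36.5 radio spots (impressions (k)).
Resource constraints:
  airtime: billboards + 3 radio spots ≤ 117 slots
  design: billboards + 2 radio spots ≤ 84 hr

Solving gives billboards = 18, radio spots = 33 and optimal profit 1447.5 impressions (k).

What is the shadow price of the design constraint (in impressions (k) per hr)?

4

At the optimum: airtime uses 117 of 117 (binding); design uses 84 of 84 (binding).
From A_Bᵀ y = c: 1·y_airtime + 1·y_design = 13.5; 3·y_airtime + 2·y_design = 36.5.
→ y_airtime = 9.5 and y_design = 4.
Shadow price of design = 4.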